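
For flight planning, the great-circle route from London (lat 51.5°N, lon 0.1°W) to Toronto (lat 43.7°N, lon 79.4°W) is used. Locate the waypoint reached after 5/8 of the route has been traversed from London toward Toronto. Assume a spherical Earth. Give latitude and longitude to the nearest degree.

≈ lat 53°N, lon 54°W

Write both endpoints as unit vectors p₁, p₂ with components (cos φ cos λ, cos φ sin λ, sin φ).
The central angle between the endpoints is δ = arccos(p₁·p₂) ≈ 0.897 rad (51.4°).
Interpolate at f = 5/8 with slerp weights a = sin((1−f)δ)/sin δ ≈ 0.422, b = sin(fδ)/sin δ ≈ 0.680.
p = a·p₁ + b·p₂ ≈ (0.353, -0.484, 0.801); φ = arcsin(p_z) ≈ 53.18°, λ = atan2(p_y, p_x) ≈ -53.86°.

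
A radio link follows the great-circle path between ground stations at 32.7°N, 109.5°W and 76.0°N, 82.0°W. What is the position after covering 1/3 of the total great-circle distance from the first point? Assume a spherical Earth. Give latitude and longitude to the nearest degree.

≈ 48°N, 106°W

Convert each endpoint to a unit vector on the sphere (x = cos φ cos λ, y = cos φ sin λ, z = sin φ).
The central angle between the endpoints is δ = arccos(p₁·p₂) ≈ 0.789 rad (45.2°).
Interpolate at f = 1/3 with slerp weights a = sin((1−f)δ)/sin δ ≈ 0.707, b = sin(fδ)/sin δ ≈ 0.366.
p = a·p₁ + b·p₂ ≈ (-0.186, -0.649, 0.738); φ = arcsin(p_z) ≈ 47.53°, λ = atan2(p_y, p_x) ≈ -106.03°.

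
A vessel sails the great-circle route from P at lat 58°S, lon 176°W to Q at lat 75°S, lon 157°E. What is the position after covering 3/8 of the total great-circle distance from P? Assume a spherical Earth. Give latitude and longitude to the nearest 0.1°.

Convert each endpoint to a unit vector on the sphere (x = cos φ cos λ, y = cos φ sin λ, z = sin φ).
The central angle between the endpoints is δ = arccos(p₁·p₂) ≈ 0.344 rad (19.7°).
Interpolate at f = 3/8 with slerp weights a = sin((1−f)δ)/sin δ ≈ 0.633, b = sin(fδ)/sin δ ≈ 0.381.
p = a·p₁ + b·p₂ ≈ (-0.425, 0.015, -0.905); φ = arcsin(p_z) ≈ -64.81°, λ = atan2(p_y, p_x) ≈ 177.95°.

≈ lat 64.8°S, lon 178.0°E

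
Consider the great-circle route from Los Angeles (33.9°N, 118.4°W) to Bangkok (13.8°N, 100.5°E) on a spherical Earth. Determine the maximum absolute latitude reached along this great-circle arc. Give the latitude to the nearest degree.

≈ 54°N

The great circle lies in the plane with unit normal n̂ = (p₁ × p₂)/|p₁ × p₂|.
Here n̂_z ≈ -0.582; the vertex latitude is φ_max = arccos|n̂_z| ≈ 54.4°.
Check via Clairaut: cos φ_max = |cos φ₁| · sin C = cos(33.9°)·sin(44.5°) ≈ 0.582, again giving ≈ 54.4°.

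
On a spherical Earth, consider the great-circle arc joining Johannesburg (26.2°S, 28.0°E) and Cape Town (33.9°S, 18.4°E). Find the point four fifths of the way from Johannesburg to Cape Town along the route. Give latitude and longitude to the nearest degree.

The haversine formula gives a central angle δ ≈ 0.198 rad (11.3°) between the endpoints.
Interpolate at f = 4/5 with slerp weights a = sin((1−f)δ)/sin δ ≈ 0.201, b = sin(fδ)/sin δ ≈ 0.802.
p = a·p₁ + b·p₂ ≈ (0.791, 0.295, -0.536); φ = arcsin(p_z) ≈ -32.42°, λ = atan2(p_y, p_x) ≈ 20.44°.

≈ (32°S, 20°E)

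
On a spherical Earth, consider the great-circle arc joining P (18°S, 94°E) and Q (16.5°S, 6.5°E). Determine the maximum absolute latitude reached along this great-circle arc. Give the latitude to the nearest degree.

≈ 23°S

The great circle lies in the plane with unit normal n̂ = (p₁ × p₂)/|p₁ × p₂|.
Here n̂_z ≈ -0.919; the vertex latitude is φ_max = arccos|n̂_z| ≈ 23.3°.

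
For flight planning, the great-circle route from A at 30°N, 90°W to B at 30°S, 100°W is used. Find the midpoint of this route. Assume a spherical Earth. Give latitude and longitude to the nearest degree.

Write both endpoints as unit vectors p₁, p₂ with components (cos φ cos λ, cos φ sin λ, sin φ).
The central angle between the endpoints is δ = arccos(p₁·p₂) ≈ 1.060 rad (60.8°).
Interpolate at f = 1/2 with slerp weights a = sin((1−f)δ)/sin δ ≈ 0.580, b = sin(fδ)/sin δ ≈ 0.580.
p = a·p₁ + b·p₂ ≈ (-0.087, -0.996, 0.000); φ = arcsin(p_z) ≈ 0.00°, λ = atan2(p_y, p_x) ≈ -95.00°.

≈ 0°N, 95°W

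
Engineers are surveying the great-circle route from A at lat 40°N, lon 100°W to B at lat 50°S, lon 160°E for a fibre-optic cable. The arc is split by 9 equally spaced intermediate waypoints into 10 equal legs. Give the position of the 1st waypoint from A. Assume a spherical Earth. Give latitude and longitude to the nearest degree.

≈ lat 32°N, lon 111°W

The haversine formula gives a central angle δ ≈ 2.187 rad (125.3°) between the endpoints.
Interpolate at f = 1/10 with slerp weights a = sin((1−f)δ)/sin δ ≈ 1.130, b = sin(fδ)/sin δ ≈ 0.266.
p = a·p₁ + b·p₂ ≈ (-0.311, -0.794, 0.523); φ = arcsin(p_z) ≈ 31.51°, λ = atan2(p_y, p_x) ≈ -111.38°.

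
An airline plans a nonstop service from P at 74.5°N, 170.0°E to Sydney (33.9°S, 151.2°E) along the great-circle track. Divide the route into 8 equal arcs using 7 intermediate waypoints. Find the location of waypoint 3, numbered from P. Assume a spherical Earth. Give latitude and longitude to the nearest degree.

Write both endpoints as unit vectors p₁, p₂ with components (cos φ cos λ, cos φ sin λ, sin φ).
The central angle between the endpoints is δ = arccos(p₁·p₂) ≈ 1.904 rad (109.1°).
Interpolate at f = 3/8 with slerp weights a = sin((1−f)δ)/sin δ ≈ 0.983, b = sin(fδ)/sin δ ≈ 0.693.
p = a·p₁ + b·p₂ ≈ (-0.763, 0.323, 0.560); φ = arcsin(p_z) ≈ 34.08°, λ = atan2(p_y, p_x) ≈ 157.06°.

≈ 34°N, 157°E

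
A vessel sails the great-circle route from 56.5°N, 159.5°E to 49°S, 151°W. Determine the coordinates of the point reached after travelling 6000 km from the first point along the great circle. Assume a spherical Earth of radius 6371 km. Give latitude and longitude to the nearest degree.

Convert each endpoint to a unit vector on the sphere (x = cos φ cos λ, y = cos φ sin λ, z = sin φ).
The central angle between the endpoints is δ = arccos(p₁·p₂) ≈ 1.976 rad (113.2°). The total great-circle distance is δ·R ≈ 1.976 × 6371 ≈ 12589 km, so the target fraction is f = 6000/12589 ≈ 0.477.
Interpolate at f ≈ 0.477 with slerp weights a = sin((1−f)δ)/sin δ ≈ 0.935, b = sin(fδ)/sin δ ≈ 0.880.
p = a·p₁ + b·p₂ ≈ (-0.988, -0.099, 0.116); φ = arcsin(p_z) ≈ 6.65°, λ = atan2(p_y, p_x) ≈ -174.28°.

≈ 7°N, 174°W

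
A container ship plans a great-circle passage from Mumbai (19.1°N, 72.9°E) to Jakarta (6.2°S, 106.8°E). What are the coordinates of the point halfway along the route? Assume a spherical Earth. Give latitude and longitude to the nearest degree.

Convert each endpoint to a unit vector on the sphere (x = cos φ cos λ, y = cos φ sin λ, z = sin φ).
The central angle between the endpoints is δ = arccos(p₁·p₂) ≈ 0.731 rad (41.9°).
Interpolate at f = 1/2 with slerp weights a = sin((1−f)δ)/sin δ ≈ 0.535, b = sin(fδ)/sin δ ≈ 0.535.
p = a·p₁ + b·p₂ ≈ (-0.005, 0.993, 0.117); φ = arcsin(p_z) ≈ 6.74°, λ = atan2(p_y, p_x) ≈ 90.29°.

≈ 7°N, 90°E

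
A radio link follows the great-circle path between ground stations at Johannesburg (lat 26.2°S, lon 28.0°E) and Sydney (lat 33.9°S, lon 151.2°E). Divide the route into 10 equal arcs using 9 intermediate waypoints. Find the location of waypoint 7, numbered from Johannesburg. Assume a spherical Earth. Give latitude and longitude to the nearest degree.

≈ lat 49°S, lon 116°E

Write both endpoints as unit vectors p₁, p₂ with components (cos φ cos λ, cos φ sin λ, sin φ).
The central angle between the endpoints is δ = arccos(p₁·p₂) ≈ 1.733 rad (99.3°).
Interpolate at f = 7/10 with slerp weights a = sin((1−f)δ)/sin δ ≈ 0.503, b = sin(fδ)/sin δ ≈ 0.949.
p = a·p₁ + b·p₂ ≈ (-0.292, 0.592, -0.752); φ = arcsin(p_z) ≈ -48.73°, λ = atan2(p_y, p_x) ≈ 116.24°.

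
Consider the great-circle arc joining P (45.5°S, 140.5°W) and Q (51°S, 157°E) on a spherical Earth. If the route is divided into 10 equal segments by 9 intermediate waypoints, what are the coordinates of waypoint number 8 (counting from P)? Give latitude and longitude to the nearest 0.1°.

≈ (52.8°S, 169.9°E)

Write both endpoints as unit vectors p₁, p₂ with components (cos φ cos λ, cos φ sin λ, sin φ).
The central angle between the endpoints is δ = arccos(p₁·p₂) ≈ 0.711 rad (40.7°).
Interpolate at f = 8/10 with slerp weights a = sin((1−f)δ)/sin δ ≈ 0.217, b = sin(fδ)/sin δ ≈ 0.825.
p = a·p₁ + b·p₂ ≈ (-0.596, 0.106, -0.796); φ = arcsin(p_z) ≈ -52.78°, λ = atan2(p_y, p_x) ≈ 169.90°.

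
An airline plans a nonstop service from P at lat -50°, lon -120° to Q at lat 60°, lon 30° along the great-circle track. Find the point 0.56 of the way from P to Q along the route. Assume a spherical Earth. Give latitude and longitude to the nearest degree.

≈ lat 25°, lon -65°

Write both endpoints as unit vectors p₁, p₂ with components (cos φ cos λ, cos φ sin λ, sin φ).
The central angle between the endpoints is δ = arccos(p₁·p₂) ≈ 2.799 rad (160.3°).
Interpolate at f = 0.56 with slerp weights a = sin((1−f)δ)/sin δ ≈ 2.804, b = sin(fδ)/sin δ ≈ 2.973.
p = a·p₁ + b·p₂ ≈ (0.386, -0.817, 0.427); φ = arcsin(p_z) ≈ 25.29°, λ = atan2(p_y, p_x) ≈ -64.70°.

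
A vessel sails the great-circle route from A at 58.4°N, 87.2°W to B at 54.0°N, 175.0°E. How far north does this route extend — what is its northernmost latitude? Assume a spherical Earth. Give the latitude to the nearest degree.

The great circle lies in the plane with unit normal n̂ = (p₁ × p₂)/|p₁ × p₂|.
Here n̂_z ≈ -0.400; the vertex latitude is φ_max = arccos|n̂_z| ≈ 66.4°.

≈ 66°N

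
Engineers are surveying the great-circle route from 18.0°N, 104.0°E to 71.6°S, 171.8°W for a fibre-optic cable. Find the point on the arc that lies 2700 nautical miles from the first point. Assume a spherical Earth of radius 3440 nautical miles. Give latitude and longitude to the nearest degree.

Write both endpoints as unit vectors p₁, p₂ with components (cos φ cos λ, cos φ sin λ, sin φ).
The central angle between the endpoints is δ = arccos(p₁·p₂) ≈ 1.837 rad (105.2°). The total great-circle distance is δ·R ≈ 1.837 × 3440 ≈ 6319 nmi, so the target fraction is f = 2700/6319 ≈ 0.427.
Interpolate at f ≈ 0.427 with slerp weights a = sin((1−f)δ)/sin δ ≈ 0.900, b = sin(fδ)/sin δ ≈ 0.733.
p = a·p₁ + b·p₂ ≈ (-0.436, 0.798, -0.417); φ = arcsin(p_z) ≈ -24.64°, λ = atan2(p_y, p_x) ≈ 118.66°.

≈ 25°S, 119°E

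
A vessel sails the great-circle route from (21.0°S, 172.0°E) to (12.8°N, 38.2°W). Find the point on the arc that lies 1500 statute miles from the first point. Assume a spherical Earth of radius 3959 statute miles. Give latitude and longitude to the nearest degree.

The haversine formula gives a central angle δ ≈ 2.618 rad (150.0°) between the endpoints. The total great-circle distance is δ·R ≈ 2.618 × 3959 ≈ 10366 mi, so the target fraction is f = 1500/10366 ≈ 0.145.
Interpolate at f ≈ 0.145 with slerp weights a = sin((1−f)δ)/sin δ ≈ 1.570, b = sin(fδ)/sin δ ≈ 0.740.
p = a·p₁ + b·p₂ ≈ (-0.884, -0.242, -0.399); φ = arcsin(p_z) ≈ -23.50°, λ = atan2(p_y, p_x) ≈ -164.67°.

≈ (23°S, 165°W)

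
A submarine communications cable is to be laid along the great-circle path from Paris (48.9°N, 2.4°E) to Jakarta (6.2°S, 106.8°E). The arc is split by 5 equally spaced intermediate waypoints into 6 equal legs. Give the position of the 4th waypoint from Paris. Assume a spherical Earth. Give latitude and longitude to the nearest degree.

From cos δ = sin φ₁ sin φ₂ + cos φ₁ cos φ₂ cos Δλ, the central angle is δ ≈ 1.817 rad (104.1°).
Interpolate at f = 4/6 with slerp weights a = sin((1−f)δ)/sin δ ≈ 0.587, b = sin(fδ)/sin δ ≈ 0.965.
p = a·p₁ + b·p₂ ≈ (0.108, 0.935, 0.338); φ = arcsin(p_z) ≈ 19.76°, λ = atan2(p_y, p_x) ≈ 83.40°.

≈ (20°N, 83°E)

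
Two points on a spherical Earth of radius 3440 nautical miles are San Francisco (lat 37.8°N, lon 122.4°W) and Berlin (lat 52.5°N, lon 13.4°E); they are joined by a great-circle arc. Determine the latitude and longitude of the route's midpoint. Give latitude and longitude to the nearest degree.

≈ lat 69°N, lon 72°W

From cos δ = sin φ₁ sin φ₂ + cos φ₁ cos φ₂ cos Δλ, the central angle is δ ≈ 1.429 rad (81.9°).
Interpolate at f = 1/2 with slerp weights a = sin((1−f)δ)/sin δ ≈ 0.662, b = sin(fδ)/sin δ ≈ 0.662.
p = a·p₁ + b·p₂ ≈ (0.112, -0.348, 0.931); φ = arcsin(p_z) ≈ 68.55°, λ = atan2(p_y, p_x) ≈ -72.21°.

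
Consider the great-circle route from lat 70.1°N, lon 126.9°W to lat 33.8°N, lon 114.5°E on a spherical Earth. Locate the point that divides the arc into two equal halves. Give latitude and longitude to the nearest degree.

Convert each endpoint to a unit vector on the sphere (x = cos φ cos λ, y = cos φ sin λ, z = sin φ).
The central angle between the endpoints is δ = arccos(p₁·p₂) ≈ 1.173 rad (67.2°).
Interpolate at f = 1/2 with slerp weights a = sin((1−f)δ)/sin δ ≈ 0.600, b = sin(fδ)/sin δ ≈ 0.600.
p = a·p₁ + b·p₂ ≈ (-0.330, 0.291, 0.898); φ = arcsin(p_z) ≈ 63.94°, λ = atan2(p_y, p_x) ≈ 138.60°.

≈ lat 64°N, lon 139°E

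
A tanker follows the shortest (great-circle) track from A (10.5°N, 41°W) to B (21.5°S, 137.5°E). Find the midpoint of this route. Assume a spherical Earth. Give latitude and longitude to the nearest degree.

Convert each endpoint to a unit vector on the sphere (x = cos φ cos λ, y = cos φ sin λ, z = sin φ).
The central angle between the endpoints is δ = arccos(p₁·p₂) ≈ 2.948 rad (168.9°).
Interpolate at f = 1/2 with slerp weights a = sin((1−f)δ)/sin δ ≈ 5.173, b = sin(fδ)/sin δ ≈ 5.173.
p = a·p₁ + b·p₂ ≈ (0.290, -0.085, -0.953); φ = arcsin(p_z) ≈ -72.39°, λ = atan2(p_y, p_x) ≈ -16.38°.

≈ (72°S, 16°W)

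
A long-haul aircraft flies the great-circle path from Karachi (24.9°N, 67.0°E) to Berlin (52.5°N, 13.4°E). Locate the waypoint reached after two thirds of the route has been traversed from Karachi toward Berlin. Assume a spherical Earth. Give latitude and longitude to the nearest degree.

≈ 46°N, 37°E

Write both endpoints as unit vectors p₁, p₂ with components (cos φ cos λ, cos φ sin λ, sin φ).
The central angle between the endpoints is δ = arccos(p₁·p₂) ≈ 0.848 rad (48.6°).
Interpolate at f = 2/3 with slerp weights a = sin((1−f)δ)/sin δ ≈ 0.372, b = sin(fδ)/sin δ ≈ 0.714.
p = a·p₁ + b·p₂ ≈ (0.555, 0.411, 0.723); φ = arcsin(p_z) ≈ 46.32°, λ = atan2(p_y, p_x) ≈ 36.55°.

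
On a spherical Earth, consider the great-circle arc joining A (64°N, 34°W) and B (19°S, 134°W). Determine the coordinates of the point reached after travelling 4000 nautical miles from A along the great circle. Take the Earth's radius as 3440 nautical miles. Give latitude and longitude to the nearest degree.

≈ (21°N, 114°W)

Write both endpoints as unit vectors p₁, p₂ with components (cos φ cos λ, cos φ sin λ, sin φ).
The central angle between the endpoints is δ = arccos(p₁·p₂) ≈ 1.944 rad (111.4°). The total great-circle distance is δ·R ≈ 1.944 × 3440 ≈ 6687 nmi, so the target fraction is f = 4000/6687 ≈ 0.598.
Interpolate at f ≈ 0.598 with slerp weights a = sin((1−f)δ)/sin δ ≈ 0.756, b = sin(fδ)/sin δ ≈ 0.986.
p = a·p₁ + b·p₂ ≈ (-0.373, -0.856, 0.359); φ = arcsin(p_z) ≈ 21.02°, λ = atan2(p_y, p_x) ≈ -113.53°.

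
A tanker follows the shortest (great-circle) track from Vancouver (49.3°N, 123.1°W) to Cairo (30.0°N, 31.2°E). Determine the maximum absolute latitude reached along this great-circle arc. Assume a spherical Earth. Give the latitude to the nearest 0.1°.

The great circle lies in the plane with unit normal n̂ = (p₁ × p₂)/|p₁ × p₂|.
Here n̂_z ≈ +0.247; the vertex latitude is φ_max = arccos|n̂_z| ≈ 75.7°.

≈ 75.7°N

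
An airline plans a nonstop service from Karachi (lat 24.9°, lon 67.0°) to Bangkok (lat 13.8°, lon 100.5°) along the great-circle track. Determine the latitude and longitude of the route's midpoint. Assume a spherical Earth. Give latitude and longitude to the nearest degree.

≈ lat 20°, lon 84°

Convert each endpoint to a unit vector on the sphere (x = cos φ cos λ, y = cos φ sin λ, z = sin φ).
The central angle between the endpoints is δ = arccos(p₁·p₂) ≈ 0.583 rad (33.4°).
Interpolate at f = 1/2 with slerp weights a = sin((1−f)δ)/sin δ ≈ 0.522, b = sin(fδ)/sin δ ≈ 0.522.
p = a·p₁ + b·p₂ ≈ (0.093, 0.934, 0.344); φ = arcsin(p_z) ≈ 20.14°, λ = atan2(p_y, p_x) ≈ 84.34°.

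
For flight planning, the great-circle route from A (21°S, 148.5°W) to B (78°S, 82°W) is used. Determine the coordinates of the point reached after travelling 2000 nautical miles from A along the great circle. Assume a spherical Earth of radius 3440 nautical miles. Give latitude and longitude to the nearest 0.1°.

≈ (53.2°S, 137.3°W)

Write both endpoints as unit vectors p₁, p₂ with components (cos φ cos λ, cos φ sin λ, sin φ).
The central angle between the endpoints is δ = arccos(p₁·p₂) ≈ 1.129 rad (64.7°). The total great-circle distance is δ·R ≈ 1.129 × 3440 ≈ 3882 nmi, so the target fraction is f = 2000/3882 ≈ 0.515.
Interpolate at f ≈ 0.515 with slerp weights a = sin((1−f)δ)/sin δ ≈ 0.576, b = sin(fδ)/sin δ ≈ 0.608.
p = a·p₁ + b·p₂ ≈ (-0.441, -0.406, -0.801); φ = arcsin(p_z) ≈ -53.19°, λ = atan2(p_y, p_x) ≈ -137.35°.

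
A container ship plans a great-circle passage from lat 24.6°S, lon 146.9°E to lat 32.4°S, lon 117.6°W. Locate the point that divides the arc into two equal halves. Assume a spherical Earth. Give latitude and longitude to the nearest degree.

From cos δ = sin φ₁ sin φ₂ + cos φ₁ cos φ₂ cos Δλ, the central angle is δ ≈ 1.421 rad (81.4°).
Interpolate at f = 1/2 with slerp weights a = sin((1−f)δ)/sin δ ≈ 0.660, b = sin(fδ)/sin δ ≈ 0.660.
p = a·p₁ + b·p₂ ≈ (-0.760, -0.166, -0.628); φ = arcsin(p_z) ≈ -38.90°, λ = atan2(p_y, p_x) ≈ -167.68°.

≈ lat 39°S, lon 168°W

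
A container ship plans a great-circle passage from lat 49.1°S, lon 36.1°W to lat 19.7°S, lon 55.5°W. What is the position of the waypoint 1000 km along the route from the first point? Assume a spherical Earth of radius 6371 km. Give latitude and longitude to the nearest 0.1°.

The haversine formula gives a central angle δ ≈ 0.580 rad (33.3°) between the endpoints. The total great-circle distance is δ·R ≈ 0.580 × 6371 ≈ 3698 km, so the target fraction is f = 1000/3698 ≈ 0.270.
Interpolate at f ≈ 0.270 with slerp weights a = sin((1−f)δ)/sin δ ≈ 0.749, b = sin(fδ)/sin δ ≈ 0.285.
p = a·p₁ + b·p₂ ≈ (0.548, -0.510, -0.662); φ = arcsin(p_z) ≈ -41.49°, λ = atan2(p_y, p_x) ≈ -42.93°.

≈ lat 41.5°S, lon 42.9°W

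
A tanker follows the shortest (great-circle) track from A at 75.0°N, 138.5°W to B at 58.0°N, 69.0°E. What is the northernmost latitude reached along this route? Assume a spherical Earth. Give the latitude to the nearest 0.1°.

The great circle lies in the plane with unit normal n̂ = (p₁ × p₂)/|p₁ × p₂|.
Here n̂_z ≈ -0.088; the vertex latitude is φ_max = arccos|n̂_z| ≈ 84.9°.

≈ 84.9°N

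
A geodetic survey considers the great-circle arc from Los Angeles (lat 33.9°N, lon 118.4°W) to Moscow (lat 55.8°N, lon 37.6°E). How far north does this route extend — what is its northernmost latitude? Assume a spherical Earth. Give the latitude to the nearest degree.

≈ 79°N

The great circle lies in the plane with unit normal n̂ = (p₁ × p₂)/|p₁ × p₂|.
Here n̂_z ≈ +0.190; the vertex latitude is φ_max = arccos|n̂_z| ≈ 79.1°.
Check via Clairaut: cos φ_max = |cos φ₁| · sin C = cos(33.9°)·sin(13.2°) ≈ 0.190, again giving ≈ 79.1°.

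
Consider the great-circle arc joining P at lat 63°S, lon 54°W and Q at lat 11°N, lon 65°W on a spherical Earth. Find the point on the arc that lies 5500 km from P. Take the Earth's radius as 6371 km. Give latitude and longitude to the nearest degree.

≈ lat 14°S, lon 63°W

Convert each endpoint to a unit vector on the sphere (x = cos φ cos λ, y = cos φ sin λ, z = sin φ).
The central angle between the endpoints is δ = arccos(p₁·p₂) ≈ 1.300 rad (74.5°). The total great-circle distance is δ·R ≈ 1.300 × 6371 ≈ 8283 km, so the target fraction is f = 5500/8283 ≈ 0.664.
Interpolate at f ≈ 0.664 with slerp weights a = sin((1−f)δ)/sin δ ≈ 0.439, b = sin(fδ)/sin δ ≈ 0.789.
p = a·p₁ + b·p₂ ≈ (0.444, -0.863, -0.241); φ = arcsin(p_z) ≈ -13.93°, λ = atan2(p_y, p_x) ≈ -62.75°.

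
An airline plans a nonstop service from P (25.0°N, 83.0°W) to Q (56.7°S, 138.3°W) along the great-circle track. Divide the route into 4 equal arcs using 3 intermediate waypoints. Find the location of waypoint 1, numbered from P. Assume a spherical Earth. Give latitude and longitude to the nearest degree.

Convert each endpoint to a unit vector on the sphere (x = cos φ cos λ, y = cos φ sin λ, z = sin φ).
The central angle between the endpoints is δ = arccos(p₁·p₂) ≈ 1.641 rad (94.0°).
Interpolate at f = 1/4 with slerp weights a = sin((1−f)δ)/sin δ ≈ 0.945, b = sin(fδ)/sin δ ≈ 0.400.
p = a·p₁ + b·p₂ ≈ (-0.059, -0.996, 0.065); φ = arcsin(p_z) ≈ 3.74°, λ = atan2(p_y, p_x) ≈ -93.42°.

≈ (4°N, 93°W)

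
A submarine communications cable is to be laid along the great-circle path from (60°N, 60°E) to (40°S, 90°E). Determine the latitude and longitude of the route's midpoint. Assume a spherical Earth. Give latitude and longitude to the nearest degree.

The haversine formula gives a central angle δ ≈ 1.798 rad (103.0°) between the endpoints.
Interpolate at f = 1/2 with slerp weights a = sin((1−f)δ)/sin δ ≈ 0.803, b = sin(fδ)/sin δ ≈ 0.803.
p = a·p₁ + b·p₂ ≈ (0.201, 0.963, 0.179); φ = arcsin(p_z) ≈ 10.33°, λ = atan2(p_y, p_x) ≈ 78.22°.

≈ (10°N, 78°E)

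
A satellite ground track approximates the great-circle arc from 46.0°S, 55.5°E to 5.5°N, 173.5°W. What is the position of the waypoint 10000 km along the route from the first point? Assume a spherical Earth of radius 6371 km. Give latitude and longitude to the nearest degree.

Write both endpoints as unit vectors p₁, p₂ with components (cos φ cos λ, cos φ sin λ, sin φ).
The central angle between the endpoints is δ = arccos(p₁·p₂) ≈ 2.121 rad (121.5°). The total great-circle distance is δ·R ≈ 2.121 × 6371 ≈ 13511 km, so the target fraction is f = 10000/13511 ≈ 0.740.
Interpolate at f ≈ 0.740 with slerp weights a = sin((1−f)δ)/sin δ ≈ 0.614, b = sin(fδ)/sin δ ≈ 1.173.
p = a·p₁ + b·p₂ ≈ (-0.918, 0.219, -0.329); φ = arcsin(p_z) ≈ -19.23°, λ = atan2(p_y, p_x) ≈ 166.56°.

≈ 19°S, 167°E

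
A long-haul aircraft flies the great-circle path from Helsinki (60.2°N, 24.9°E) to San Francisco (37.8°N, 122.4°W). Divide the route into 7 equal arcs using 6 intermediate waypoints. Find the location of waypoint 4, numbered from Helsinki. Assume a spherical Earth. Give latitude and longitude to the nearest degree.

≈ (69°N, 98°W)

From cos δ = sin φ₁ sin φ₂ + cos φ₁ cos φ₂ cos Δλ, the central angle is δ ≈ 1.368 rad (78.4°).
Interpolate at f = 4/7 with slerp weights a = sin((1−f)δ)/sin δ ≈ 0.565, b = sin(fδ)/sin δ ≈ 0.719.
p = a·p₁ + b·p₂ ≈ (-0.050, -0.362, 0.931); φ = arcsin(p_z) ≈ 68.59°, λ = atan2(p_y, p_x) ≈ -97.86°.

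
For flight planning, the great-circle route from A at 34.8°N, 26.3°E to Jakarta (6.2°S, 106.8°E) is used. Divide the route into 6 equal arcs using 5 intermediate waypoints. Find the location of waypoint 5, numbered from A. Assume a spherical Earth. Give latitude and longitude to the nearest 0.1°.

≈ 2.2°N, 95.2°E

The haversine formula gives a central angle δ ≈ 1.498 rad (85.8°) between the endpoints.
Interpolate at f = 5/6 with slerp weights a = sin((1−f)δ)/sin δ ≈ 0.248, b = sin(fδ)/sin δ ≈ 0.951.
p = a·p₁ + b·p₂ ≈ (-0.091, 0.995, 0.039); φ = arcsin(p_z) ≈ 2.22°, λ = atan2(p_y, p_x) ≈ 95.22°.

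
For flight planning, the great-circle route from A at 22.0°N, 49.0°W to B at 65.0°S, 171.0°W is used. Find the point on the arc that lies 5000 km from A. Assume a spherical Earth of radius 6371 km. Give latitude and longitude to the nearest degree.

≈ 19°S, 68°W

Convert each endpoint to a unit vector on the sphere (x = cos φ cos λ, y = cos φ sin λ, z = sin φ).
The central angle between the endpoints is δ = arccos(p₁·p₂) ≈ 2.150 rad (123.2°). The total great-circle distance is δ·R ≈ 2.150 × 6371 ≈ 13696 km, so the target fraction is f = 5000/13696 ≈ 0.365.
Interpolate at f ≈ 0.365 with slerp weights a = sin((1−f)δ)/sin δ ≈ 1.169, b = sin(fδ)/sin δ ≈ 0.844.
p = a·p₁ + b·p₂ ≈ (0.359, -0.874, -0.327); φ = arcsin(p_z) ≈ -19.09°, λ = atan2(p_y, p_x) ≈ -67.68°.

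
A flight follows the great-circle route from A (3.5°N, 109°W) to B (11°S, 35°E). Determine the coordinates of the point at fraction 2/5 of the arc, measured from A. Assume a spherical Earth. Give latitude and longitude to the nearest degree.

Convert each endpoint to a unit vector on the sphere (x = cos φ cos λ, y = cos φ sin λ, z = sin φ).
The central angle between the endpoints is δ = arccos(p₁·p₂) ≈ 2.505 rad (143.5°).
Interpolate at f = 2/5 with slerp weights a = sin((1−f)δ)/sin δ ≈ 1.679, b = sin(fδ)/sin δ ≈ 1.418.
p = a·p₁ + b·p₂ ≈ (0.595, -0.786, -0.168); φ = arcsin(p_z) ≈ -9.68°, λ = atan2(p_y, p_x) ≈ -52.90°.

≈ (10°S, 53°W)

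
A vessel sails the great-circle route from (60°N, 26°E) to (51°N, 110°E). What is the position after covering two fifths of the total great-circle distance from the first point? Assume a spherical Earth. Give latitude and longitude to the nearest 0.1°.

Write both endpoints as unit vectors p₁, p₂ with components (cos φ cos λ, cos φ sin λ, sin φ).
The central angle between the endpoints is δ = arccos(p₁·p₂) ≈ 0.787 rad (45.1°).
Interpolate at f = 2/5 with slerp weights a = sin((1−f)δ)/sin δ ≈ 0.642, b = sin(fδ)/sin δ ≈ 0.437.
p = a·p₁ + b·p₂ ≈ (0.195, 0.399, 0.896); φ = arcsin(p_z) ≈ 63.63°, λ = atan2(p_y, p_x) ≈ 64.03°.

≈ (63.6°N, 64.0°E)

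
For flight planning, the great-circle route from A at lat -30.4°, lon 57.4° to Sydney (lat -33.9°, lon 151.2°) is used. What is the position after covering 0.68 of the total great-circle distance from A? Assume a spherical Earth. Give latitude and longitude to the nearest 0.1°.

Write both endpoints as unit vectors p₁, p₂ with components (cos φ cos λ, cos φ sin λ, sin φ).
The central angle between the endpoints is δ = arccos(p₁·p₂) ≈ 1.334 rad (76.4°).
Interpolate at f = 0.68 with slerp weights a = sin((1−f)δ)/sin δ ≈ 0.426, b = sin(fδ)/sin δ ≈ 0.810.
p = a·p₁ + b·p₂ ≈ (-0.391, 0.633, -0.667); φ = arcsin(p_z) ≈ -41.87°, λ = atan2(p_y, p_x) ≈ 121.71°.

≈ lat -41.9°, lon 121.7°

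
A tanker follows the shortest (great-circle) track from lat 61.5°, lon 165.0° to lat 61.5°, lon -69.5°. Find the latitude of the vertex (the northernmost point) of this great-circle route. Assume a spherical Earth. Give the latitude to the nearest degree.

≈ 76°

The great circle lies in the plane with unit normal n̂ = (p₁ × p₂)/|p₁ × p₂|.
Here n̂_z ≈ +0.241; the vertex latitude is φ_max = arccos|n̂_z| ≈ 76.0°.
Check via Clairaut: cos φ_max = |cos φ₁| · sin C = cos(61.5°)·sin(30.4°) ≈ 0.241, again giving ≈ 76.0°.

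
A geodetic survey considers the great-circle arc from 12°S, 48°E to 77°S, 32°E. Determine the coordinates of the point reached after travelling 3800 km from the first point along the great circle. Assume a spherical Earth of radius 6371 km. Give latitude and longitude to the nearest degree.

The haversine formula gives a central angle δ ≈ 1.144 rad (65.5°) between the endpoints. The total great-circle distance is δ·R ≈ 1.144 × 6371 ≈ 7287 km, so the target fraction is f = 3800/7287 ≈ 0.521.
Interpolate at f ≈ 0.521 with slerp weights a = sin((1−f)δ)/sin δ ≈ 0.572, b = sin(fδ)/sin δ ≈ 0.617.
p = a·p₁ + b·p₂ ≈ (0.492, 0.489, -0.720); φ = arcsin(p_z) ≈ -46.07°, λ = atan2(p_y, p_x) ≈ 44.84°.

≈ 46°S, 45°E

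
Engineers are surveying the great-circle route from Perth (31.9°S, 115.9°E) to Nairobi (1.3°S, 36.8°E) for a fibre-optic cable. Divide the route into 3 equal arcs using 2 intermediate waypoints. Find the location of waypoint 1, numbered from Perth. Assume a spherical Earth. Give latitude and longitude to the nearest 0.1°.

From cos δ = sin φ₁ sin φ₂ + cos φ₁ cos φ₂ cos Δλ, the central angle is δ ≈ 1.397 rad (80.1°).
Interpolate at f = 1/3 with slerp weights a = sin((1−f)δ)/sin δ ≈ 0.815, b = sin(fδ)/sin δ ≈ 0.456.
p = a·p₁ + b·p₂ ≈ (0.063, 0.895, -0.441); φ = arcsin(p_z) ≈ -26.16°, λ = atan2(p_y, p_x) ≈ 85.98°.

≈ 26.2°S, 86.0°E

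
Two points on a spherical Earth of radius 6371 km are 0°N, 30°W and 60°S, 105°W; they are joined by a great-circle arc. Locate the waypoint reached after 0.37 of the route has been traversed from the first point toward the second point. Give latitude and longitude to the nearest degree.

Convert each endpoint to a unit vector on the sphere (x = cos φ cos λ, y = cos φ sin λ, z = sin φ).
The central angle between the endpoints is δ = arccos(p₁·p₂) ≈ 1.441 rad (82.6°).
Interpolate at f = 0.37 with slerp weights a = sin((1−f)δ)/sin δ ≈ 0.795, b = sin(fδ)/sin δ ≈ 0.513.
p = a·p₁ + b·p₂ ≈ (0.622, -0.645, -0.444); φ = arcsin(p_z) ≈ -26.35°, λ = atan2(p_y, p_x) ≈ -46.04°.

≈ 26°S, 46°W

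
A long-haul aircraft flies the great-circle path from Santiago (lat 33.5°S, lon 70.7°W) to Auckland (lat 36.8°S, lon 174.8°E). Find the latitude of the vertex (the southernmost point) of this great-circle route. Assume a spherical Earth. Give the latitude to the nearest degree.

≈ 53°S

The great circle lies in the plane with unit normal n̂ = (p₁ × p₂)/|p₁ × p₂|.
Here n̂_z ≈ -0.608; the vertex latitude is φ_max = arccos|n̂_z| ≈ 52.5°.
Check via Clairaut: cos φ_max = |cos φ₁| · sin C = cos(33.5°)·sin(133.1°) ≈ 0.608, again giving ≈ 52.5°.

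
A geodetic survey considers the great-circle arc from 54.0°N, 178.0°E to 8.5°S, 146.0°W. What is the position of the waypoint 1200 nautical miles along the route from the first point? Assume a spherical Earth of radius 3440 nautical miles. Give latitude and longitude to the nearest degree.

≈ 37°N, 167°W

The haversine formula gives a central angle δ ≈ 1.212 rad (69.5°) between the endpoints. The total great-circle distance is δ·R ≈ 1.212 × 3440 ≈ 4171 nmi, so the target fraction is f = 1200/4171 ≈ 0.288.
Interpolate at f ≈ 0.288 with slerp weights a = sin((1−f)δ)/sin δ ≈ 0.812, b = sin(fδ)/sin δ ≈ 0.365.
p = a·p₁ + b·p₂ ≈ (-0.776, -0.185, 0.603); φ = arcsin(p_z) ≈ 37.07°, λ = atan2(p_y, p_x) ≈ -166.58°.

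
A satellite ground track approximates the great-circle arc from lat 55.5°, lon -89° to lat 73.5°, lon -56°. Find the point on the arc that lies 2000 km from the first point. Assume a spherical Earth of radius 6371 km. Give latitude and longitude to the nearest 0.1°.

≈ lat 70.7°, lon -66.7°

The haversine formula gives a central angle δ ≈ 0.389 rad (22.3°) between the endpoints. The total great-circle distance is δ·R ≈ 0.389 × 6371 ≈ 2481 km, so the target fraction is f = 2000/2481 ≈ 0.806.
Interpolate at f ≈ 0.806 with slerp weights a = sin((1−f)δ)/sin δ ≈ 0.199, b = sin(fδ)/sin δ ≈ 0.813.
p = a·p₁ + b·p₂ ≈ (0.131, -0.304, 0.944); φ = arcsin(p_z) ≈ 70.66°, λ = atan2(p_y, p_x) ≈ -66.67°.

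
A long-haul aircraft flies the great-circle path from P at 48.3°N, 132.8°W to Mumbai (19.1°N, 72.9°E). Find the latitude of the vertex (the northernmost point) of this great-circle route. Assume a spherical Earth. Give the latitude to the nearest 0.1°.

The great circle lies in the plane with unit normal n̂ = (p₁ × p₂)/|p₁ × p₂|.
Here n̂_z ≈ -0.288; the vertex latitude is φ_max = arccos|n̂_z| ≈ 73.3°.
Check via Clairaut: cos φ_max = |cos φ₁| · sin C = cos(48.3°)·sin(25.6°) ≈ 0.288, again giving ≈ 73.3°.

≈ 73.3°N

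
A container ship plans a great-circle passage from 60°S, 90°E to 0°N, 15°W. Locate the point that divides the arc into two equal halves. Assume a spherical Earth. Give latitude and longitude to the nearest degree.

Convert each endpoint to a unit vector on the sphere (x = cos φ cos λ, y = cos φ sin λ, z = sin φ).
The central angle between the endpoints is δ = arccos(p₁·p₂) ≈ 1.701 rad (97.4°).
Interpolate at f = 1/2 with slerp weights a = sin((1−f)δ)/sin δ ≈ 0.758, b = sin(fδ)/sin δ ≈ 0.758.
p = a·p₁ + b·p₂ ≈ (0.732, 0.183, -0.656); φ = arcsin(p_z) ≈ -41.02°, λ = atan2(p_y, p_x) ≈ 14.02°.

≈ 41°S, 14°E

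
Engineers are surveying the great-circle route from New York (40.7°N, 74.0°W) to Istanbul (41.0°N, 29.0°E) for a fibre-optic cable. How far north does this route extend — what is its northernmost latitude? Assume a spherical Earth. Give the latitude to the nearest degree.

The great circle lies in the plane with unit normal n̂ = (p₁ × p₂)/|p₁ × p₂|.
Here n̂_z ≈ +0.584; the vertex latitude is φ_max = arccos|n̂_z| ≈ 54.2°.

≈ 54°N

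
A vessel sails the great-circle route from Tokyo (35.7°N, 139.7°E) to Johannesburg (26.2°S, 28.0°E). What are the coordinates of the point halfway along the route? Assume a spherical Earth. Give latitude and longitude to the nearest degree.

The haversine formula gives a central angle δ ≈ 2.126 rad (121.8°) between the endpoints.
Interpolate at f = 1/2 with slerp weights a = sin((1−f)δ)/sin δ ≈ 1.028, b = sin(fδ)/sin δ ≈ 1.028.
p = a·p₁ + b·p₂ ≈ (0.178, 0.973, 0.146); φ = arcsin(p_z) ≈ 8.40°, λ = atan2(p_y, p_x) ≈ 79.65°.

≈ 8°N, 80°E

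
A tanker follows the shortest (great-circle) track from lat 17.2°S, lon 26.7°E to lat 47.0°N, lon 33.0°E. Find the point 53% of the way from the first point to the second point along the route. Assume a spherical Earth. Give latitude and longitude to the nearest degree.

Convert each endpoint to a unit vector on the sphere (x = cos φ cos λ, y = cos φ sin λ, z = sin φ).
The central angle between the endpoints is δ = arccos(p₁·p₂) ≈ 1.125 rad (64.5°).
Interpolate at f = 0.53 with slerp weights a = sin((1−f)δ)/sin δ ≈ 0.559, b = sin(fδ)/sin δ ≈ 0.622.
p = a·p₁ + b·p₂ ≈ (0.833, 0.471, 0.290); φ = arcsin(p_z) ≈ 16.85°, λ = atan2(p_y, p_x) ≈ 29.49°.

≈ lat 17°N, lon 29°E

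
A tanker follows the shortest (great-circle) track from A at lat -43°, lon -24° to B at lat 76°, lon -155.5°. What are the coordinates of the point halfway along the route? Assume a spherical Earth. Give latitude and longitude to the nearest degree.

≈ lat 26°, lon -42°

Write both endpoints as unit vectors p₁, p₂ with components (cos φ cos λ, cos φ sin λ, sin φ).
The central angle between the endpoints is δ = arccos(p₁·p₂) ≈ 2.464 rad (141.2°).
Interpolate at f = 1/2 with slerp weights a = sin((1−f)δ)/sin δ ≈ 1.504, b = sin(fδ)/sin δ ≈ 1.504.
p = a·p₁ + b·p₂ ≈ (0.674, -0.598, 0.434); φ = arcsin(p_z) ≈ 25.70°, λ = atan2(p_y, p_x) ≈ -41.60°.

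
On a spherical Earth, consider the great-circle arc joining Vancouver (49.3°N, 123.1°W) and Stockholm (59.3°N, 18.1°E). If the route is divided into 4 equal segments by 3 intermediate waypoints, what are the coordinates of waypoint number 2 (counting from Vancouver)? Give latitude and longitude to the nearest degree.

Write both endpoints as unit vectors p₁, p₂ with components (cos φ cos λ, cos φ sin λ, sin φ).
The central angle between the endpoints is δ = arccos(p₁·p₂) ≈ 1.168 rad (66.9°).
Interpolate at f = 2/4 with slerp weights a = sin((1−f)δ)/sin δ ≈ 0.599, b = sin(fδ)/sin δ ≈ 0.599.
p = a·p₁ + b·p₂ ≈ (0.077, -0.232, 0.970); φ = arcsin(p_z) ≈ 75.83°, λ = atan2(p_y, p_x) ≈ -71.57°.

≈ 76°N, 72°W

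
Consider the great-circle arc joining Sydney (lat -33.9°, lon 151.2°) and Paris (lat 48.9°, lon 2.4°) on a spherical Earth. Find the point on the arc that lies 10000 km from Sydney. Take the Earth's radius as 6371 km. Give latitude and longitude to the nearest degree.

Convert each endpoint to a unit vector on the sphere (x = cos φ cos λ, y = cos φ sin λ, z = sin φ).
The central angle between the endpoints is δ = arccos(p₁·p₂) ≈ 2.662 rad (152.5°). The total great-circle distance is δ·R ≈ 2.662 × 6371 ≈ 16957 km, so the target fraction is f = 10000/16957 ≈ 0.590.
Interpolate at f ≈ 0.590 with slerp weights a = sin((1−f)δ)/sin δ ≈ 1.922, b = sin(fδ)/sin δ ≈ 2.166.
p = a·p₁ + b·p₂ ≈ (0.024, 0.828, 0.560); φ = arcsin(p_z) ≈ 34.05°, λ = atan2(p_y, p_x) ≈ 88.32°.

≈ lat 34°, lon 88°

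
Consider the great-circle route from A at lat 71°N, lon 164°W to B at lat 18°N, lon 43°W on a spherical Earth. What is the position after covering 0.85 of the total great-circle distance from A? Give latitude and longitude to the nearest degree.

Convert each endpoint to a unit vector on the sphere (x = cos φ cos λ, y = cos φ sin λ, z = sin φ).
The central angle between the endpoints is δ = arccos(p₁·p₂) ≈ 1.438 rad (82.4°).
Interpolate at f = 0.85 with slerp weights a = sin((1−f)δ)/sin δ ≈ 0.216, b = sin(fδ)/sin δ ≈ 0.948.
p = a·p₁ + b·p₂ ≈ (0.592, -0.634, 0.497); φ = arcsin(p_z) ≈ 29.81°, λ = atan2(p_y, p_x) ≈ -46.98°.

≈ lat 30°N, lon 47°W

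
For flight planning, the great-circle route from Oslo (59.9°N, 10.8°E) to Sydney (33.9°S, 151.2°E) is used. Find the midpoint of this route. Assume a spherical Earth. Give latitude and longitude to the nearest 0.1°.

≈ 29.3°N, 115.4°E

Write both endpoints as unit vectors p₁, p₂ with components (cos φ cos λ, cos φ sin λ, sin φ).
The central angle between the endpoints is δ = arccos(p₁·p₂) ≈ 2.504 rad (143.4°).
Interpolate at f = 1/2 with slerp weights a = sin((1−f)δ)/sin δ ≈ 1.594, b = sin(fδ)/sin δ ≈ 1.594.
p = a·p₁ + b·p₂ ≈ (-0.374, 0.787, 0.490); φ = arcsin(p_z) ≈ 29.35°, λ = atan2(p_y, p_x) ≈ 115.42°.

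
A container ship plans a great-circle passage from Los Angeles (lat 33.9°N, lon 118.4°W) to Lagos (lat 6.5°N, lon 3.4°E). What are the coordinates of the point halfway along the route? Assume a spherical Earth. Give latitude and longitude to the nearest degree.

From cos δ = sin φ₁ sin φ₂ + cos φ₁ cos φ₂ cos Δλ, the central angle is δ ≈ 1.951 rad (111.8°).
Interpolate at f = 1/2 with slerp weights a = sin((1−f)δ)/sin δ ≈ 0.892, b = sin(fδ)/sin δ ≈ 0.892.
p = a·p₁ + b·p₂ ≈ (0.532, -0.599, 0.598); φ = arcsin(p_z) ≈ 36.76°, λ = atan2(p_y, p_x) ≈ -48.35°.

≈ lat 37°N, lon 48°W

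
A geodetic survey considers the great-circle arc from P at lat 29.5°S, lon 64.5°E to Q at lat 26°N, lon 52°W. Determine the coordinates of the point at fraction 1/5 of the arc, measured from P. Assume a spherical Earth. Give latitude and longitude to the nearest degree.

≈ lat 21°S, lon 38°E

The haversine formula gives a central angle δ ≈ 2.171 rad (124.4°) between the endpoints.
Interpolate at f = 1/5 with slerp weights a = sin((1−f)δ)/sin δ ≈ 1.195, b = sin(fδ)/sin δ ≈ 0.510.
p = a·p₁ + b·p₂ ≈ (0.730, 0.578, -0.365); φ = arcsin(p_z) ≈ -21.41°, λ = atan2(p_y, p_x) ≈ 38.36°.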